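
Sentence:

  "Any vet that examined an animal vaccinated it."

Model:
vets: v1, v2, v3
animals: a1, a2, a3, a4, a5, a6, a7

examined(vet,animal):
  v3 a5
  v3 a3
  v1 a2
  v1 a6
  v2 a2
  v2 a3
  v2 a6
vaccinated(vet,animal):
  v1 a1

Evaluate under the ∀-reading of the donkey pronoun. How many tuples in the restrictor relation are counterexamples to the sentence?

"it" takes "an animal" as antecedent — a donkey pronoun bound across the clause boundary.
Strong reading: for every (v,a) with examined(v,a), vaccinated(v,a).
Restrictor pairs: (v1,a2) ✗  (v1,a6) ✗  (v2,a2) ✗  (v2,a3) ✗  (v2,a6) ✗  (v3,a3) ✗  (v3,a5) ✗
Counterexamples (restrictor pairs failing the scope): 7.

7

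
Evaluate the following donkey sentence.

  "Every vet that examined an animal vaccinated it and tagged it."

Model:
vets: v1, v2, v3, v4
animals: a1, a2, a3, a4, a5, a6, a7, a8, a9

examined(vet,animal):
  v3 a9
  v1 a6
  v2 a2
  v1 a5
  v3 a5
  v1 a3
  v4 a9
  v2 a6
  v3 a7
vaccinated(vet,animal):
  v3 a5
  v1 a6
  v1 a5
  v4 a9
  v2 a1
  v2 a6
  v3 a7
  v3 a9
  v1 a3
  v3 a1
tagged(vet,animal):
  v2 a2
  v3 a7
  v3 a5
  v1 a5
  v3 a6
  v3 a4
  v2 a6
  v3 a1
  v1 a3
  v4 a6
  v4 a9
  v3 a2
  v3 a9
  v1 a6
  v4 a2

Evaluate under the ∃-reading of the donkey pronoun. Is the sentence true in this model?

"it" takes "an animal" as antecedent — a donkey pronoun bound across the clause boundary.
Weak reading: every vet v with some examined-animal has at least one examined-animal a such that vaccinated(v,a) ∧ tagged(v,a).
Per vet: v1:✓  v2:✓  v3:✓  v4:✓
Every vet in the restrictor has a witness.

True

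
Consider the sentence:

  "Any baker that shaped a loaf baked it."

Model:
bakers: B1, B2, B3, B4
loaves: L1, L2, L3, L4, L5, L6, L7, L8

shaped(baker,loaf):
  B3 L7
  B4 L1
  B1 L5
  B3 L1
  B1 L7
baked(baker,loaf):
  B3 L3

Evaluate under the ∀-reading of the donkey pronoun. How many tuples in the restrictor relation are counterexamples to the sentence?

"it" takes "a loaf" as antecedent — a donkey pronoun bound across the clause boundary.
Strong reading: for every (b,l) with shaped(b,l), baked(b,l).
Restrictor pairs: (B1,L5) ✗  (B1,L7) ✗  (B3,L1) ✗  (B3,L7) ✗  (B4,L1) ✗
Counterexamples (restrictor pairs failing the scope): 5.

5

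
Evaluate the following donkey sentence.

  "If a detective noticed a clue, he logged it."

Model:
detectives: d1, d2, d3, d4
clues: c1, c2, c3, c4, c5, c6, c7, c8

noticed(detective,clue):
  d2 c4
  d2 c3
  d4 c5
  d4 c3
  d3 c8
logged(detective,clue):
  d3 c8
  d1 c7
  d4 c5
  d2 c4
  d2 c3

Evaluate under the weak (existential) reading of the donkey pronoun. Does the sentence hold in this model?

True

"it" takes "a clue" as antecedent — a donkey pronoun bound across the clause boundary.
Weak reading: every detective d with some noticed-clue has at least one noticed-clue c such that logged(d,c).
Per detective: d2:✓  d3:✓  d4:✓
Every detective in the restrictor has a witness.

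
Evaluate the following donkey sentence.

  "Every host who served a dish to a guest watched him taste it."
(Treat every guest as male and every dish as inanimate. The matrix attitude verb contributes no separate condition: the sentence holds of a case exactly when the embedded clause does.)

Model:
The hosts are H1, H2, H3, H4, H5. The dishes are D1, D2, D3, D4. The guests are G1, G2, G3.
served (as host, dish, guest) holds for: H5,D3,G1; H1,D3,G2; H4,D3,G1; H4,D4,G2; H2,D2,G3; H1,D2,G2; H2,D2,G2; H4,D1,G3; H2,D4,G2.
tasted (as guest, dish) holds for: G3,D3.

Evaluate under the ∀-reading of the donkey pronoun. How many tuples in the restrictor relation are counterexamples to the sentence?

"him" takes "a guest" as antecedent and "it" takes "a dish"; both are donkey pronouns co-varying with the restrictor.
Strong reading: for every (h,d,g) with served(h,d,g), tasted(g,d).
Restrictor triples: (H1,D2,G2)→tasted(G2,D2) ✗  (H1,D3,G2)→tasted(G2,D3) ✗  (H2,D2,G2)→tasted(G2,D2) ✗  (H2,D2,G3)→tasted(G3,D2) ✗  (H2,D4,G2)→tasted(G2,D4) ✗  (H4,D1,G3)→tasted(G3,D1) ✗  (H4,D3,G1)→tasted(G1,D3) ✗  (H4,D4,G2)→tasted(G2,D4) ✗  (H5,D3,G1)→tasted(G1,D3) ✗
Counterexamples (restrictor triples failing the scope): 9.

9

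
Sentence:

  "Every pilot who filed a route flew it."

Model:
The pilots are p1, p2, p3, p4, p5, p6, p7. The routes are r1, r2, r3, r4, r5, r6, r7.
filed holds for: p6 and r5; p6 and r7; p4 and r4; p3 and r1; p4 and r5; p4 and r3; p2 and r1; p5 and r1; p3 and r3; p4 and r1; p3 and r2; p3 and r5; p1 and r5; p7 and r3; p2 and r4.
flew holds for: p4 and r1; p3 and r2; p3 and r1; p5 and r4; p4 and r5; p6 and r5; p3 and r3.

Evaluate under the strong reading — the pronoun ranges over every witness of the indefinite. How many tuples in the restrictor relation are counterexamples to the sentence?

9

"it" takes "a route" as antecedent — a donkey pronoun bound across the clause boundary.
Strong reading: for every (p,r) with filed(p,r), flew(p,r).
Restrictor pairs: (p1,r5) ✗  (p2,r1) ✗  (p2,r4) ✗  (p3,r1) ✓  (p3,r2) ✓  (p3,r3) ✓  (p3,r5) ✗  (p4,r1) ✓  (p4,r3) ✗  (p4,r4) ✗  (p4,r5) ✓  (p5,r1) ✗  (p6,r5) ✓  (p6,r7) ✗  (p7,r3) ✗
Counterexamples (restrictor pairs failing the scope): 9.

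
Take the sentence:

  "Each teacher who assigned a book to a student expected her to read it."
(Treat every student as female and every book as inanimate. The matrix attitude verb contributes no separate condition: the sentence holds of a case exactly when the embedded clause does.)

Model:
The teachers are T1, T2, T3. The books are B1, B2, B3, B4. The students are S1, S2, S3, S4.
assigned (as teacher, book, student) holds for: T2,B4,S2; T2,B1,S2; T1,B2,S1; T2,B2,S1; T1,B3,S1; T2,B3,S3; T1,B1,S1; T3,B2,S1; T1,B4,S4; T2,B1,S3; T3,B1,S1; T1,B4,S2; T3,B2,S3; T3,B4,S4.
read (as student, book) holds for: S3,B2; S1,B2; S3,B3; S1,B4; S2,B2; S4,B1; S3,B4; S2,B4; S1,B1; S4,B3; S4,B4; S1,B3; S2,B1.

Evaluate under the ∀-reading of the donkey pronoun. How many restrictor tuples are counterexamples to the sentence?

"her" takes "a student" as antecedent and "it" takes "a book"; both are donkey pronouns co-varying with the restrictor.
Strong reading: for every (t,b,s) with assigned(t,b,s), read(s,b).
Restrictor triples: (T1,B1,S1)→read(S1,B1) ✓  (T1,B2,S1)→read(S1,B2) ✓  (T1,B3,S1)→read(S1,B3) ✓  (T1,B4,S2)→read(S2,B4) ✓  (T1,B4,S4)→read(S4,B4) ✓  (T2,B1,S2)→read(S2,B1) ✓  (T2,B1,S3)→read(S3,B1) ✗  (T2,B2,S1)→read(S1,B2) ✓  (T2,B3,S3)→read(S3,B3) ✓  (T2,B4,S2)→read(S2,B4) ✓  (T3,B1,S1)→read(S1,B1) ✓  (T3,B2,S1)→read(S1,B2) ✓  (T3,B2,S3)→read(S3,B2) ✓  (T3,B4,S4)→read(S4,B4) ✓
Counterexamples (restrictor triples failing the scope): 1.

1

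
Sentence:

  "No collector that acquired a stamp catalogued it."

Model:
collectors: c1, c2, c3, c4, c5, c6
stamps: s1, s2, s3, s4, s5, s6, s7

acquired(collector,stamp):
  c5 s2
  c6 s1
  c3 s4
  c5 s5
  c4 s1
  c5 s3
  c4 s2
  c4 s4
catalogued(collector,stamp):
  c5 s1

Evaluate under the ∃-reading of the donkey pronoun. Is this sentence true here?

True

"it" takes "a stamp" as antecedent — a donkey pronoun bound across the clause boundary.
Truth condition: for no (c,s) with acquired(c,s) does catalogued(c,s) hold.
Restrictor pairs — does the scope hold? (c3,s4):fails  (c4,s1):fails  (c4,s2):fails  (c4,s4):fails  (c5,s2):fails  (c5,s3):fails  (c5,s5):fails  (c6,s1):fails
Scope holds for no restrictor pair, so the sentence is true.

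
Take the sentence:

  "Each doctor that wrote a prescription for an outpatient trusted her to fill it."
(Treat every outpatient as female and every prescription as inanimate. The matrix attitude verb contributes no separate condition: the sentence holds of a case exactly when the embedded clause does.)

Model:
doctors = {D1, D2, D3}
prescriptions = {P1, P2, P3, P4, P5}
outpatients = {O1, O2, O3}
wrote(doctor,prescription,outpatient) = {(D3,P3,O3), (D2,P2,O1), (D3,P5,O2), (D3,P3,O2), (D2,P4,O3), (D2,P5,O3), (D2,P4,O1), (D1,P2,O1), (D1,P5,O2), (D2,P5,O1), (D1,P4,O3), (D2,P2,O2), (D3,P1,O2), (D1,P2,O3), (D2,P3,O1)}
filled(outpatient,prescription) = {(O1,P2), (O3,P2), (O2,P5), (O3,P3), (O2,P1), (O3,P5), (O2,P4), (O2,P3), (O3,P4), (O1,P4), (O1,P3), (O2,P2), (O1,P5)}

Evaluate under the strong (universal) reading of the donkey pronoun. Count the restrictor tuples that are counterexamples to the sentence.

0

"her" takes "an outpatient" as antecedent and "it" takes "a prescription"; both are donkey pronouns co-varying with the restrictor.
Strong reading: for every (d,p,o) with wrote(d,p,o), filled(o,p).
Restrictor triples: (D1,P2,O1)→filled(O1,P2) ✓  (D1,P2,O3)→filled(O3,P2) ✓  (D1,P4,O3)→filled(O3,P4) ✓  (D1,P5,O2)→filled(O2,P5) ✓  (D2,P2,O1)→filled(O1,P2) ✓  (D2,P2,O2)→filled(O2,P2) ✓  (D2,P3,O1)→filled(O1,P3) ✓  (D2,P4,O1)→filled(O1,P4) ✓  (D2,P4,O3)→filled(O3,P4) ✓  (D2,P5,O1)→filled(O1,P5) ✓  (D2,P5,O3)→filled(O3,P5) ✓  (D3,P1,O2)→filled(O2,P1) ✓  (D3,P3,O2)→filled(O2,P3) ✓  (D3,P3,O3)→filled(O3,P3) ✓  (D3,P5,O2)→filled(O2,P5) ✓
Counterexamples (restrictor triples failing the scope): 0.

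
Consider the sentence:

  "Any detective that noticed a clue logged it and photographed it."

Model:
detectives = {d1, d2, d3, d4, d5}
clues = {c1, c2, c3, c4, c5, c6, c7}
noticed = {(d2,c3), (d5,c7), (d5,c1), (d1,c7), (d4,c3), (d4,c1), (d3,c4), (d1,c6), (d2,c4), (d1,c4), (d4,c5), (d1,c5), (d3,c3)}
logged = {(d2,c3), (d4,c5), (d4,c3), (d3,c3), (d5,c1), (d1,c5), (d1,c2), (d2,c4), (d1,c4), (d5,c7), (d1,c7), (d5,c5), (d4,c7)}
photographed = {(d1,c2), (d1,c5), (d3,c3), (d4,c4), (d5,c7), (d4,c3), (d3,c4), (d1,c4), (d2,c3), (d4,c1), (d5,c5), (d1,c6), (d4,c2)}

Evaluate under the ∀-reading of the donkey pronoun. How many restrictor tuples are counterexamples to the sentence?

"it" takes "a clue" as antecedent — a donkey pronoun bound across the clause boundary.
Strong reading: for every (d,c) with noticed(d,c), logged(d,c) ∧ photographed(d,c).
Restrictor pairs: (d1,c4) ✓  (d1,c5) ✓  (d1,c6) ✗  (d1,c7) ✗  (d2,c3) ✓  (d2,c4) ✗  (d3,c3) ✓  (d3,c4) ✗  (d4,c1) ✗  (d4,c3) ✓  (d4,c5) ✗  (d5,c1) ✗  (d5,c7) ✓
Counterexamples (restrictor pairs failing the scope): 7.

7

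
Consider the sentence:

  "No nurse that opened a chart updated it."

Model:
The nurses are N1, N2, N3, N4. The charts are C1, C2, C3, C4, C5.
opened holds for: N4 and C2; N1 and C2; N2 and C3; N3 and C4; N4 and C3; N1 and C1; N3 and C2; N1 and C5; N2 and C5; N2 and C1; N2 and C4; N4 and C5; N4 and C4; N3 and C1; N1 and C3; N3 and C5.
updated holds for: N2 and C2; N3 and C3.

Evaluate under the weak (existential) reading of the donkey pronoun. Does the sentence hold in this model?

True

"it" takes "a chart" as antecedent — a donkey pronoun bound across the clause boundary.
Truth condition: for no (n,c) with opened(n,c) does updated(n,c) hold.
Restrictor pairs — does the scope hold? (N1,C1):fails  (N1,C2):fails  (N1,C3):fails  (N1,C5):fails  (N2,C1):fails  (N2,C3):fails  (N2,C4):fails  (N2,C5):fails  (N3,C1):fails  (N3,C2):fails  (N3,C4):fails  (N3,C5):fails  (N4,C2):fails  (N4,C3):fails  (N4,C4):fails  (N4,C5):fails
Scope holds for no restrictor pair, so the sentence is true.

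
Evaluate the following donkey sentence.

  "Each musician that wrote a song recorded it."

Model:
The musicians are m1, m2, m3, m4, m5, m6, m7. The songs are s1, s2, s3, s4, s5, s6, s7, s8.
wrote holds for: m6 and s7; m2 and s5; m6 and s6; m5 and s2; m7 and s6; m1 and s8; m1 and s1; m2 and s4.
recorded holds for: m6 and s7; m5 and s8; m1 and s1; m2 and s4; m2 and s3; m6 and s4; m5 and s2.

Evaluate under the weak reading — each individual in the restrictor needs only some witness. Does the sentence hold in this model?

"it" takes "a song" as antecedent — a donkey pronoun bound across the clause boundary.
Weak reading: every musician m with some wrote-song has at least one wrote-song s such that recorded(m,s).
Per musician: m1:✓  m2:✓  m5:✓  m6:✓  m7:✗
m7 has no witness among its wrote-songs.

False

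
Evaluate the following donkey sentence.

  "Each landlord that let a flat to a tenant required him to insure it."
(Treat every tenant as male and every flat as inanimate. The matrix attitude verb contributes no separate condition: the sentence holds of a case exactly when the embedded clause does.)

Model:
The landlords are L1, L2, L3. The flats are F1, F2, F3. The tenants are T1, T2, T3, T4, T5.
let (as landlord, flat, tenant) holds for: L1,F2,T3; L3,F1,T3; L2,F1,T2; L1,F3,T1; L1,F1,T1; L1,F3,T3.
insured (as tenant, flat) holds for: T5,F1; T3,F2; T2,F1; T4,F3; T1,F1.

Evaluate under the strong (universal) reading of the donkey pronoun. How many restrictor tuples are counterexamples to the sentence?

3

"him" takes "a tenant" as antecedent and "it" takes "a flat"; both are donkey pronouns co-varying with the restrictor.
Strong reading: for every (l,f,t) with let(l,f,t), insured(t,f).
Restrictor triples: (L1,F1,T1)→insured(T1,F1) ✓  (L1,F2,T3)→insured(T3,F2) ✓  (L1,F3,T1)→insured(T1,F3) ✗  (L1,F3,T3)→insured(T3,F3) ✗  (L2,F1,T2)→insured(T2,F1) ✓  (L3,F1,T3)→insured(T3,F1) ✗
Counterexamples (restrictor triples failing the scope): 3.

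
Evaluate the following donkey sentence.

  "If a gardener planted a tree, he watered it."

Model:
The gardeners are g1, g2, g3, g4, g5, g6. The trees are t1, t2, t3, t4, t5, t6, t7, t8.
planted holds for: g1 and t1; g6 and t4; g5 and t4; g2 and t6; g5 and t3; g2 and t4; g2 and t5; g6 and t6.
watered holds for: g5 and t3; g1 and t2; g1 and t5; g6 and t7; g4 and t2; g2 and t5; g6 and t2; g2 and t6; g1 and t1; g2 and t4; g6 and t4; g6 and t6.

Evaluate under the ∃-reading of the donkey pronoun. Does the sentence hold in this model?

"it" takes "a tree" as antecedent — a donkey pronoun bound across the clause boundary.
Weak reading: every gardener g with some planted-tree has at least one planted-tree t such that watered(g,t).
Per gardener: g1:✓  g2:✓  g5:✓  g6:✓
Every gardener in the restrictor has a witness.

True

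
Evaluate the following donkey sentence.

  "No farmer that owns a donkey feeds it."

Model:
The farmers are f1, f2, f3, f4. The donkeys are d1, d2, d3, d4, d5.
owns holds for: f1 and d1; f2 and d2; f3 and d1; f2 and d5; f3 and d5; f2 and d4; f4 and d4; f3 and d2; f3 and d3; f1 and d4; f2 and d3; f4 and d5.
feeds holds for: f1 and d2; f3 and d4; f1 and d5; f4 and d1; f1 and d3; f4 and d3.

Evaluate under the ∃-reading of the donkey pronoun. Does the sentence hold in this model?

"it" takes "a donkey" as antecedent — a donkey pronoun bound across the clause boundary.
Truth condition: for no (f,d) with owns(f,d) does feeds(f,d) hold.
Restrictor pairs — does the scope hold? (f1,d1):fails  (f1,d4):fails  (f2,d2):fails  (f2,d3):fails  (f2,d4):fails  (f2,d5):fails  (f3,d1):fails  (f3,d2):fails  (f3,d3):fails  (f3,d5):fails  (f4,d4):fails  (f4,d5):fails
Scope holds for no restrictor pair, so the sentence is true.

True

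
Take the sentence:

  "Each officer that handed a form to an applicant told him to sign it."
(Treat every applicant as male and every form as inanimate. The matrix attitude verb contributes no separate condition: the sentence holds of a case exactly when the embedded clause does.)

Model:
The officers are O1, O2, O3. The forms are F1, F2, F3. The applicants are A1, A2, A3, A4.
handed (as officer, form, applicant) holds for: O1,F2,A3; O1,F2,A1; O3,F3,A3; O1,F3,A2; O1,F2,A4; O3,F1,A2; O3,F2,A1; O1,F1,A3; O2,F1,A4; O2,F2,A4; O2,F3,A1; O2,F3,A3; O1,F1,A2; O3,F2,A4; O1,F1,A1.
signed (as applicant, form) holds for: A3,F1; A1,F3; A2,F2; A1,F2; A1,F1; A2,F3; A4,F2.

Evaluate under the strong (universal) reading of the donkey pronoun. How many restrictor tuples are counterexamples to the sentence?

"him" takes "an applicant" as antecedent and "it" takes "a form"; both are donkey pronouns co-varying with the restrictor.
Strong reading: for every (o,f,a) with handed(o,f,a), signed(a,f).
Restrictor triples: (O1,F1,A1)→signed(A1,F1) ✓  (O1,F1,A2)→signed(A2,F1) ✗  (O1,F1,A3)→signed(A3,F1) ✓  (O1,F2,A1)→signed(A1,F2) ✓  (O1,F2,A3)→signed(A3,F2) ✗  (O1,F2,A4)→signed(A4,F2) ✓  (O1,F3,A2)→signed(A2,F3) ✓  (O2,F1,A4)→signed(A4,F1) ✗  (O2,F2,A4)→signed(A4,F2) ✓  (O2,F3,A1)→signed(A1,F3) ✓  (O2,F3,A3)→signed(A3,F3) ✗  (O3,F1,A2)→signed(A2,F1) ✗  (O3,F2,A1)→signed(A1,F2) ✓  (O3,F2,A4)→signed(A4,F2) ✓  (O3,F3,A3)→signed(A3,F3) ✗
Counterexamples (restrictor triples failing the scope): 6.

6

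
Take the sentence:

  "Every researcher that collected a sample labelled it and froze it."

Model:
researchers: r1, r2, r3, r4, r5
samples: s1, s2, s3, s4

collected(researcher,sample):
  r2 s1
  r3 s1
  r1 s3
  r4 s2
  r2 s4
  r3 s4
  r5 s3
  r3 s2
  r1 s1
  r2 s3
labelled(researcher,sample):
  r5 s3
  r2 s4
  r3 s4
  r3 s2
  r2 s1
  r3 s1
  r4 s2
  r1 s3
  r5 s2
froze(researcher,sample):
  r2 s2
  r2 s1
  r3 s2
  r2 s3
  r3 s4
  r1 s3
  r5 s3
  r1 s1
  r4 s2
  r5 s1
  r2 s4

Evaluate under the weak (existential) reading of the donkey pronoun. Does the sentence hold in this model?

"it" takes "a sample" as antecedent — a donkey pronoun bound across the clause boundary.
Weak reading: every researcher r with some collected-sample has at least one collected-sample s such that labelled(r,s) ∧ froze(r,s).
Per researcher: r1:✓  r2:✓  r3:✓  r4:✓  r5:✓
Every researcher in the restrictor has a witness.

True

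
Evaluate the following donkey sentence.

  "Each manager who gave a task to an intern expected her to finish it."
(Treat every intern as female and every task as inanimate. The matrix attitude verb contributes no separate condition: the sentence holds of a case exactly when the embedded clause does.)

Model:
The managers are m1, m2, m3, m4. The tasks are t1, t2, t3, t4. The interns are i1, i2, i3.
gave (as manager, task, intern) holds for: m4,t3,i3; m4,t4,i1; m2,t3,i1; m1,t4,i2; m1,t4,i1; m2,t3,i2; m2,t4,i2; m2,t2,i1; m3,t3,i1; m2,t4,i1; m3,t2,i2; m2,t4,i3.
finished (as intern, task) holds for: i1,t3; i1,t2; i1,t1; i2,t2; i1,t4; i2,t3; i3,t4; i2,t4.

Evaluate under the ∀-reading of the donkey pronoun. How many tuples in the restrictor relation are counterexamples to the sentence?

1

"her" takes "an intern" as antecedent and "it" takes "a task"; both are donkey pronouns co-varying with the restrictor.
Strong reading: for every (m,t,i) with gave(m,t,i), finished(i,t).
Restrictor triples: (m1,t4,i1)→finished(i1,t4) ✓  (m1,t4,i2)→finished(i2,t4) ✓  (m2,t2,i1)→finished(i1,t2) ✓  (m2,t3,i1)→finished(i1,t3) ✓  (m2,t3,i2)→finished(i2,t3) ✓  (m2,t4,i1)→finished(i1,t4) ✓  (m2,t4,i2)→finished(i2,t4) ✓  (m2,t4,i3)→finished(i3,t4) ✓  (m3,t2,i2)→finished(i2,t2) ✓  (m3,t3,i1)→finished(i1,t3) ✓  (m4,t3,i3)→finished(i3,t3) ✗  (m4,t4,i1)→finished(i1,t4) ✓
Counterexamples (restrictor triples failing the scope): 1.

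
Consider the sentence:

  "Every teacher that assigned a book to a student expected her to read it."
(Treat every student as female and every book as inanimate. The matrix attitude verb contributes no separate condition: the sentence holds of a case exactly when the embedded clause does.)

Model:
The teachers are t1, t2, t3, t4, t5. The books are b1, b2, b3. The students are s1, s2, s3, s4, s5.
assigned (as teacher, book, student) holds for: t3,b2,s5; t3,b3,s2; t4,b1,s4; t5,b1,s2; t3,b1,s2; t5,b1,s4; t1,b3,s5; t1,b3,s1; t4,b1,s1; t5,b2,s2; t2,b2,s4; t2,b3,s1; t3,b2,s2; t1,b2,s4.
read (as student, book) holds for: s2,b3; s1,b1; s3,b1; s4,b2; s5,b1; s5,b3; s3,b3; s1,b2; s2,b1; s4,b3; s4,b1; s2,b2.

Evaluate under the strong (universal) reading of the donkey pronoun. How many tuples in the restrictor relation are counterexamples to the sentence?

3

"her" takes "a student" as antecedent and "it" takes "a book"; both are donkey pronouns co-varying with the restrictor.
Strong reading: for every (t,b,s) with assigned(t,b,s), read(s,b).
Restrictor triples: (t1,b2,s4)→read(s4,b2) ✓  (t1,b3,s1)→read(s1,b3) ✗  (t1,b3,s5)→read(s5,b3) ✓  (t2,b2,s4)→read(s4,b2) ✓  (t2,b3,s1)→read(s1,b3) ✗  (t3,b1,s2)→read(s2,b1) ✓  (t3,b2,s2)→read(s2,b2) ✓  (t3,b2,s5)→read(s5,b2) ✗  (t3,b3,s2)→read(s2,b3) ✓  (t4,b1,s1)→read(s1,b1) ✓  (t4,b1,s4)→read(s4,b1) ✓  (t5,b1,s2)→read(s2,b1) ✓  (t5,b1,s4)→read(s4,b1) ✓  (t5,b2,s2)→read(s2,b2) ✓
Counterexamples (restrictor triples failing the scope): 3.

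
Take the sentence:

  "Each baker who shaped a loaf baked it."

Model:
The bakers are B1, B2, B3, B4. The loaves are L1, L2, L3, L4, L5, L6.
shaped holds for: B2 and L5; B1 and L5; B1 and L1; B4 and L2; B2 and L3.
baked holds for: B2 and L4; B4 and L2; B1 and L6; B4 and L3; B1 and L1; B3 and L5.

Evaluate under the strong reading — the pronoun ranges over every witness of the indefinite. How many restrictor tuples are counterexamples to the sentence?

3

"it" takes "a loaf" as antecedent — a donkey pronoun bound across the clause boundary.
Strong reading: for every (b,l) with shaped(b,l), baked(b,l).
Restrictor pairs: (B1,L1) ✓  (B1,L5) ✗  (B2,L3) ✗  (B2,L5) ✗  (B4,L2) ✓
Counterexamples (restrictor pairs failing the scope): 3.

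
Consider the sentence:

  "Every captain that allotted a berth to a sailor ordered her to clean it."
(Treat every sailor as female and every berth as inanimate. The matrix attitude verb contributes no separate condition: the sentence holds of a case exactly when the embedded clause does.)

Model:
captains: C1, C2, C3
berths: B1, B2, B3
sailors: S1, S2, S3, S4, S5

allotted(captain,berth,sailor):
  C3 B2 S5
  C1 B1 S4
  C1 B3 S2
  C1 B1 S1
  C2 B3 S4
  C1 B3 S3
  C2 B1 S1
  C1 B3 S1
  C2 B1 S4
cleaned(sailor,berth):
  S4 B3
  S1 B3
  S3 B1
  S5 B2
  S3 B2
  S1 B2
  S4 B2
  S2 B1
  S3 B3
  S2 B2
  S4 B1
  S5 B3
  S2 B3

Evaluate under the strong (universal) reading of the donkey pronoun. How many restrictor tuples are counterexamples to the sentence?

2

"her" takes "a sailor" as antecedent and "it" takes "a berth"; both are donkey pronouns co-varying with the restrictor.
Strong reading: for every (c,b,s) with allotted(c,b,s), cleaned(s,b).
Restrictor triples: (C1,B1,S1)→cleaned(S1,B1) ✗  (C1,B1,S4)→cleaned(S4,B1) ✓  (C1,B3,S1)→cleaned(S1,B3) ✓  (C1,B3,S2)→cleaned(S2,B3) ✓  (C1,B3,S3)→cleaned(S3,B3) ✓  (C2,B1,S1)→cleaned(S1,B1) ✗  (C2,B1,S4)→cleaned(S4,B1) ✓  (C2,B3,S4)→cleaned(S4,B3) ✓  (C3,B2,S5)→cleaned(S5,B2) ✓
Counterexamples (restrictor triples failing the scope): 2.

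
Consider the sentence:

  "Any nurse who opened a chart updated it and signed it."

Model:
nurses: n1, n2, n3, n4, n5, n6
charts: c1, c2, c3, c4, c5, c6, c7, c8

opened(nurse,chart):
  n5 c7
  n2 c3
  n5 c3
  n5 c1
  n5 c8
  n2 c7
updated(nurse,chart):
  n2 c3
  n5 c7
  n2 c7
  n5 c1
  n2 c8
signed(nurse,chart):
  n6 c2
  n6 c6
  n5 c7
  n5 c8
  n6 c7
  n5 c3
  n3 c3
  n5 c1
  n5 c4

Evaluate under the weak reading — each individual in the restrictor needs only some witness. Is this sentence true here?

False

"it" takes "a chart" as antecedent — a donkey pronoun bound across the clause boundary.
Weak reading: every nurse n with some opened-chart has at least one opened-chart c such that updated(n,c) ∧ signed(n,c).
Per nurse: n2:✗  n5:✓
n2 has no witness among its opened-charts.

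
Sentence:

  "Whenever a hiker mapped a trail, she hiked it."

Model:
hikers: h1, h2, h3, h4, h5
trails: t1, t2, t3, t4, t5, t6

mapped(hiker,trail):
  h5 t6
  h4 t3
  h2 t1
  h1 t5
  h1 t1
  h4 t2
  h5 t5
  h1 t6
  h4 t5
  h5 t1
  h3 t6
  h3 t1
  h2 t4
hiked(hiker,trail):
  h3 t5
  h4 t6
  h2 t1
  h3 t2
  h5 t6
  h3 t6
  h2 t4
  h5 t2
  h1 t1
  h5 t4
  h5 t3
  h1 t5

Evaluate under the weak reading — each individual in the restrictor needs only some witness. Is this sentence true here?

"it" takes "a trail" as antecedent — a donkey pronoun bound across the clause boundary.
Weak reading: every hiker h with some mapped-trail has at least one mapped-trail t such that hiked(h,t).
Per hiker: h1:✓  h2:✓  h3:✓  h4:✗  h5:✓
h4 has no witness among its mapped-trails.

False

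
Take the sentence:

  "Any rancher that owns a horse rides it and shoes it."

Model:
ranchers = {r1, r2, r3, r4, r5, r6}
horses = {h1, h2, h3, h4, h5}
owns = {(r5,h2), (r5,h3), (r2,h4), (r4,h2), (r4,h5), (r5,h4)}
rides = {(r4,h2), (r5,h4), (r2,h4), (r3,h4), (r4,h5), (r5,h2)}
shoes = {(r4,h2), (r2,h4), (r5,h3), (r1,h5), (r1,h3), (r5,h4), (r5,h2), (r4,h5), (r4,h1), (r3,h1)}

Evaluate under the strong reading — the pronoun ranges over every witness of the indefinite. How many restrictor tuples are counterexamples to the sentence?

"it" takes "a horse" as antecedent — a donkey pronoun bound across the clause boundary.
Strong reading: for every (r,h) with owns(r,h), rides(r,h) ∧ shoes(r,h).
Restrictor pairs: (r2,h4) ✓  (r4,h2) ✓  (r4,h5) ✓  (r5,h2) ✓  (r5,h3) ✗  (r5,h4) ✓
Counterexamples (restrictor pairs failing the scope): 1.

1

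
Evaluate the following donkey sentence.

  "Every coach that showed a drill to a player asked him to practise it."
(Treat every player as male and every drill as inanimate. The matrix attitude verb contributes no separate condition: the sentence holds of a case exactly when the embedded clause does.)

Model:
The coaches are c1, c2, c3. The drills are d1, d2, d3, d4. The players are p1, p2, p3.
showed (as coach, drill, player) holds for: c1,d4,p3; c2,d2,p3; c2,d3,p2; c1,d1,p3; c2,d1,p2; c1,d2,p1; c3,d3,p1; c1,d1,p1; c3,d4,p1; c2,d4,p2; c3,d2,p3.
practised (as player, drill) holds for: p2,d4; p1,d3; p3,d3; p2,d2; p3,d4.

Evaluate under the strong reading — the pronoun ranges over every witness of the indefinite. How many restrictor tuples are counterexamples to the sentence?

8

"him" takes "a player" as antecedent and "it" takes "a drill"; both are donkey pronouns co-varying with the restrictor.
Strong reading: for every (c,d,p) with showed(c,d,p), practised(p,d).
Restrictor triples: (c1,d1,p1)→practised(p1,d1) ✗  (c1,d1,p3)→practised(p3,d1) ✗  (c1,d2,p1)→practised(p1,d2) ✗  (c1,d4,p3)→practised(p3,d4) ✓  (c2,d1,p2)→practised(p2,d1) ✗  (c2,d2,p3)→practised(p3,d2) ✗  (c2,d3,p2)→practised(p2,d3) ✗  (c2,d4,p2)→practised(p2,d4) ✓  (c3,d2,p3)→practised(p3,d2) ✗  (c3,d3,p1)→practised(p1,d3) ✓  (c3,d4,p1)→practised(p1,d4) ✗
Counterexamples (restrictor triples failing the scope): 8.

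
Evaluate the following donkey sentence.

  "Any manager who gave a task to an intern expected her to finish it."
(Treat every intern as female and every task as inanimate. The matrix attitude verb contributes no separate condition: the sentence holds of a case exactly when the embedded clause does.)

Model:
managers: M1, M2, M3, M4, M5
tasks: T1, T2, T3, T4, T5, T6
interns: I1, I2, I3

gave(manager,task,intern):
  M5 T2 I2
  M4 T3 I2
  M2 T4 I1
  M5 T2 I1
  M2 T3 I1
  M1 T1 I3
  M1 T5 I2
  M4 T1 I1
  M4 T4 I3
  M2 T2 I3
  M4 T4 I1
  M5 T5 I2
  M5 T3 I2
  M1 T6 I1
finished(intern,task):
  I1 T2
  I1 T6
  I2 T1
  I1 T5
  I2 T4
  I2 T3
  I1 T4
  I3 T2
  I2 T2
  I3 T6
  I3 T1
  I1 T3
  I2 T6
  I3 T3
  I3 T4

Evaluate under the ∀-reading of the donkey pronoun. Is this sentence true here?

False

"her" takes "an intern" as antecedent and "it" takes "a task"; both are donkey pronouns co-varying with the restrictor.
Strong reading: for every (m,t,i) with gave(m,t,i), finished(i,t).
Restrictor triples: (M1,T1,I3)→finished(I3,T1) ✓  (M1,T5,I2)→finished(I2,T5) ✗  (M1,T6,I1)→finished(I1,T6) ✓  (M2,T2,I3)→finished(I3,T2) ✓  (M2,T3,I1)→finished(I1,T3) ✓  (M2,T4,I1)→finished(I1,T4) ✓  (M4,T1,I1)→finished(I1,T1) ✗  (M4,T3,I2)→finished(I2,T3) ✓  (M4,T4,I1)→finished(I1,T4) ✓  (M4,T4,I3)→finished(I3,T4) ✓  (M5,T2,I1)→finished(I1,T2) ✓  (M5,T2,I2)→finished(I2,T2) ✓  (M5,T3,I2)→finished(I2,T3) ✓  (M5,T5,I2)→finished(I2,T5) ✗
Counterexample: (M1,T5,I2) — finished(I2,T5) does not hold.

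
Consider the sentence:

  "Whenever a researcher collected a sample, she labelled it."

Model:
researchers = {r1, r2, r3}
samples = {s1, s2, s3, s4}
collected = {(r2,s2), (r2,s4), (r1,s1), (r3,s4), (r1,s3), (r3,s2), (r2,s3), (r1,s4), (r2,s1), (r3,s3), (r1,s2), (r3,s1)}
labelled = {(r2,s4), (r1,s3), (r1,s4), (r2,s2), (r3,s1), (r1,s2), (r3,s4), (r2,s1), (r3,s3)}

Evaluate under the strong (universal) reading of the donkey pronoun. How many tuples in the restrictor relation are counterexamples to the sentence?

3

"it" takes "a sample" as antecedent — a donkey pronoun bound across the clause boundary.
Strong reading: for every (r,s) with collected(r,s), labelled(r,s).
Restrictor pairs: (r1,s1) ✗  (r1,s2) ✓  (r1,s3) ✓  (r1,s4) ✓  (r2,s1) ✓  (r2,s2) ✓  (r2,s3) ✗  (r2,s4) ✓  (r3,s1) ✓  (r3,s2) ✗  (r3,s3) ✓  (r3,s4) ✓
Counterexamples (restrictor pairs failing the scope): 3.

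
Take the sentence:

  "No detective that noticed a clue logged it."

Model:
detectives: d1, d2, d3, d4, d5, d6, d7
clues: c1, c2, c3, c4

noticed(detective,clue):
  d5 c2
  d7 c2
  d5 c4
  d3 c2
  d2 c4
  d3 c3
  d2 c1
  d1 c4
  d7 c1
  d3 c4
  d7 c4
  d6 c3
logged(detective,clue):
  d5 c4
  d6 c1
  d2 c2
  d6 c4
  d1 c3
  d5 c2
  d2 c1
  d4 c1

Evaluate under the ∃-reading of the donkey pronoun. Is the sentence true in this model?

False

"it" takes "a clue" as antecedent — a donkey pronoun bound across the clause boundary.
Truth condition: for no (d,c) with noticed(d,c) does logged(d,c) hold.
Restrictor pairs — does the scope hold? (d1,c4):fails  (d2,c1):holds  (d2,c4):fails  (d3,c2):fails  (d3,c3):fails  (d3,c4):fails  (d5,c2):holds  (d5,c4):holds  (d6,c3):fails  (d7,c1):fails  (d7,c2):fails  (d7,c4):fails
Scope holds for 3 pair(s), so the sentence is false.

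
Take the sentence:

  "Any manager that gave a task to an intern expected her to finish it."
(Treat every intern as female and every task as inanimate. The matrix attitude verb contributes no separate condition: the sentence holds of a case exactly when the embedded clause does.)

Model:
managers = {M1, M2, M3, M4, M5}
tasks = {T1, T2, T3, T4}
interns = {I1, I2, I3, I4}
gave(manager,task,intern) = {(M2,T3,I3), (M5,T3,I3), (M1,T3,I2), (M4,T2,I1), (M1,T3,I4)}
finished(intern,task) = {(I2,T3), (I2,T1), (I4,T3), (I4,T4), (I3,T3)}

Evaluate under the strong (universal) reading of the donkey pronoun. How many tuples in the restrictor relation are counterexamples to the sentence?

"her" takes "an intern" as antecedent and "it" takes "a task"; both are donkey pronouns co-varying with the restrictor.
Strong reading: for every (m,t,i) with gave(m,t,i), finished(i,t).
Restrictor triples: (M1,T3,I2)→finished(I2,T3) ✓  (M1,T3,I4)→finished(I4,T3) ✓  (M2,T3,I3)→finished(I3,T3) ✓  (M4,T2,I1)→finished(I1,T2) ✗  (M5,T3,I3)→finished(I3,T3) ✓
Counterexamples (restrictor triples failing the scope): 1.

1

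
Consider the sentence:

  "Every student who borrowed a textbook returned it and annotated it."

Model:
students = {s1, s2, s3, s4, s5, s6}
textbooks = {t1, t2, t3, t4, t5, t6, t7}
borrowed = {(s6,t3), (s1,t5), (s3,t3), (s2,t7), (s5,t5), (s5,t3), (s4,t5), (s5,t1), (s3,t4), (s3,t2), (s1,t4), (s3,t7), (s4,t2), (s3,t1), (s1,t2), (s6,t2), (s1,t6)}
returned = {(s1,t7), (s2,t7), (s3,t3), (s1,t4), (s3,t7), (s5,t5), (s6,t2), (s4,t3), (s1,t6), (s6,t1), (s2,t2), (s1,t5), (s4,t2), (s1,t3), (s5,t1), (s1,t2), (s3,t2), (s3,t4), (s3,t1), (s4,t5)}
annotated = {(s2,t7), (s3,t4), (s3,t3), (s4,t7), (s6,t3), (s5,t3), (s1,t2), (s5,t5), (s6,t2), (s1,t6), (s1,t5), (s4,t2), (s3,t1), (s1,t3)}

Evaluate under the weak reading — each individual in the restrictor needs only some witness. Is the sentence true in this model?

True

"it" takes "a textbook" as antecedent — a donkey pronoun bound across the clause boundary.
Weak reading: every student s with some borrowed-textbook has at least one borrowed-textbook t such that returned(s,t) ∧ annotated(s,t).
Per student: s1:✓  s2:✓  s3:✓  s4:✓  s5:✓  s6:✓
Every student in the restrictor has a witness.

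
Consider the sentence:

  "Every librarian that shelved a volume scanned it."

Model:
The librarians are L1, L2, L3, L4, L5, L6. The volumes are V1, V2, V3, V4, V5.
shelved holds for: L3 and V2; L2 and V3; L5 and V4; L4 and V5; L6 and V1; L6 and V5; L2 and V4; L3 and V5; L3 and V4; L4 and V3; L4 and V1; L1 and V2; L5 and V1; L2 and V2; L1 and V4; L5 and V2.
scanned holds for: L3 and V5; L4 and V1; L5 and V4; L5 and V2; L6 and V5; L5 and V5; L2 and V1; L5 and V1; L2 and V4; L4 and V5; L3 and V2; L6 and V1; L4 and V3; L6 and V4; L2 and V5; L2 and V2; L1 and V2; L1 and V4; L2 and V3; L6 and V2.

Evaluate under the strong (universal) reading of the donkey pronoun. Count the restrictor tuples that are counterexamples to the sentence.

1

"it" takes "a volume" as antecedent — a donkey pronoun bound across the clause boundary.
Strong reading: for every (l,v) with shelved(l,v), scanned(l,v).
Restrictor pairs: (L1,V2) ✓  (L1,V4) ✓  (L2,V2) ✓  (L2,V3) ✓  (L2,V4) ✓  (L3,V2) ✓  (L3,V4) ✗  (L3,V5) ✓  (L4,V1) ✓  (L4,V3) ✓  (L4,V5) ✓  (L5,V1) ✓  (L5,V2) ✓  (L5,V4) ✓  (L6,V1) ✓  (L6,V5) ✓
Counterexamples (restrictor pairs failing the scope): 1.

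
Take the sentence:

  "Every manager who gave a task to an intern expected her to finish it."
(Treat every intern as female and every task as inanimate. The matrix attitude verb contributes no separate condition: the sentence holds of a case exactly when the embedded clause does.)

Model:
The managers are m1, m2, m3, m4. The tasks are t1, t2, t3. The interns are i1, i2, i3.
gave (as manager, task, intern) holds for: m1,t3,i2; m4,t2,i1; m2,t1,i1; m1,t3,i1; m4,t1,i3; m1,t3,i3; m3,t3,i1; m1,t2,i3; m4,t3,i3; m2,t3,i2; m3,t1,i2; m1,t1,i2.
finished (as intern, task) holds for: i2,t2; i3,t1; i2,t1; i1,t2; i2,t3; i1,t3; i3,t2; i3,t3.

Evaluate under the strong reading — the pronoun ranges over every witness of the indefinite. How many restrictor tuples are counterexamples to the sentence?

"her" takes "an intern" as antecedent and "it" takes "a task"; both are donkey pronouns co-varying with the restrictor.
Strong reading: for every (m,t,i) with gave(m,t,i), finished(i,t).
Restrictor triples: (m1,t1,i2)→finished(i2,t1) ✓  (m1,t2,i3)→finished(i3,t2) ✓  (m1,t3,i1)→finished(i1,t3) ✓  (m1,t3,i2)→finished(i2,t3) ✓  (m1,t3,i3)→finished(i3,t3) ✓  (m2,t1,i1)→finished(i1,t1) ✗  (m2,t3,i2)→finished(i2,t3) ✓  (m3,t1,i2)→finished(i2,t1) ✓  (m3,t3,i1)→finished(i1,t3) ✓  (m4,t1,i3)→finished(i3,t1) ✓  (m4,t2,i1)→finished(i1,t2) ✓  (m4,t3,i3)→finished(i3,t3) ✓
Counterexamples (restrictor triples failing the scope): 1.

1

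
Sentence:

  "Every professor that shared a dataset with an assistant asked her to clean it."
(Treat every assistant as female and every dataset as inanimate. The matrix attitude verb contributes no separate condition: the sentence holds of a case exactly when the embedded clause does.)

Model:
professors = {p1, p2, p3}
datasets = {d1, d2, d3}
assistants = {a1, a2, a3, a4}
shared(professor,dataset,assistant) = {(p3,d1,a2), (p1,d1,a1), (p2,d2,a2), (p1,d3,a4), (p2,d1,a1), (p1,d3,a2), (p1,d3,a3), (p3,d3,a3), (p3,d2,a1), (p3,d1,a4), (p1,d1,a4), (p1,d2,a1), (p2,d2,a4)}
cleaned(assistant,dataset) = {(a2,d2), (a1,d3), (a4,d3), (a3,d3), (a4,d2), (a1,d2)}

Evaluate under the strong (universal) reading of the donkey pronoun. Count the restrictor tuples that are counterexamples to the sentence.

"her" takes "an assistant" as antecedent and "it" takes "a dataset"; both are donkey pronouns co-varying with the restrictor.
Strong reading: for every (p,d,a) with shared(p,d,a), cleaned(a,d).
Restrictor triples: (p1,d1,a1)→cleaned(a1,d1) ✗  (p1,d1,a4)→cleaned(a4,d1) ✗  (p1,d2,a1)→cleaned(a1,d2) ✓  (p1,d3,a2)→cleaned(a2,d3) ✗  (p1,d3,a3)→cleaned(a3,d3) ✓  (p1,d3,a4)→cleaned(a4,d3) ✓  (p2,d1,a1)→cleaned(a1,d1) ✗  (p2,d2,a2)→cleaned(a2,d2) ✓  (p2,d2,a4)→cleaned(a4,d2) ✓  (p3,d1,a2)→cleaned(a2,d1) ✗  (p3,d1,a4)→cleaned(a4,d1) ✗  (p3,d2,a1)→cleaned(a1,d2) ✓  (p3,d3,a3)→cleaned(a3,d3) ✓
Counterexamples (restrictor triples failing the scope): 6.

6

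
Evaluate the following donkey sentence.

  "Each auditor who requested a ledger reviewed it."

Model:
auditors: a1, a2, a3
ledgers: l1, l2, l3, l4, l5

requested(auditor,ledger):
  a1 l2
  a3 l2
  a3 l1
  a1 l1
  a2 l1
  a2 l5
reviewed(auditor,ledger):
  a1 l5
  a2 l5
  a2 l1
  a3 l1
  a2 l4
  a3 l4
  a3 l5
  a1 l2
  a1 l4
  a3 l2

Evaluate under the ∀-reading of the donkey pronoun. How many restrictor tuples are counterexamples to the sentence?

"it" takes "a ledger" as antecedent — a donkey pronoun bound across the clause boundary.
Strong reading: for every (a,l) with requested(a,l), reviewed(a,l).
Restrictor pairs: (a1,l1) ✗  (a1,l2) ✓  (a2,l1) ✓  (a2,l5) ✓  (a3,l1) ✓  (a3,l2) ✓
Counterexamples (restrictor pairs failing the scope): 1.

1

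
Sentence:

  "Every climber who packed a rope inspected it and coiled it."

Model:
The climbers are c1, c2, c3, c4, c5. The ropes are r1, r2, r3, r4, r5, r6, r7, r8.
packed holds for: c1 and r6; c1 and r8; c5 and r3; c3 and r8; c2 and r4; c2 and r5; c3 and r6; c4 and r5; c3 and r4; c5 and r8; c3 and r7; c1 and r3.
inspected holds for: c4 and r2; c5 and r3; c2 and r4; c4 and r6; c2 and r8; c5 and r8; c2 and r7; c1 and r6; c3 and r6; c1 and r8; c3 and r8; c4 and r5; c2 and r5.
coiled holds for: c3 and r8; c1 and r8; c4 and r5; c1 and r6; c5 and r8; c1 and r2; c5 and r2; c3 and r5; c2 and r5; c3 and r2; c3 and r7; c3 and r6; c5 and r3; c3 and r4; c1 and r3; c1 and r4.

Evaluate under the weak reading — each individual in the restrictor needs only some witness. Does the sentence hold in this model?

"it" takes "a rope" as antecedent — a donkey pronoun bound across the clause boundary.
Weak reading: every climber c with some packed-rope has at least one packed-rope r such that inspected(c,r) ∧ coiled(c,r).
Per climber: c1:✓  c2:✓  c3:✓  c4:✓  c5:✓
Every climber in the restrictor has a witness.

True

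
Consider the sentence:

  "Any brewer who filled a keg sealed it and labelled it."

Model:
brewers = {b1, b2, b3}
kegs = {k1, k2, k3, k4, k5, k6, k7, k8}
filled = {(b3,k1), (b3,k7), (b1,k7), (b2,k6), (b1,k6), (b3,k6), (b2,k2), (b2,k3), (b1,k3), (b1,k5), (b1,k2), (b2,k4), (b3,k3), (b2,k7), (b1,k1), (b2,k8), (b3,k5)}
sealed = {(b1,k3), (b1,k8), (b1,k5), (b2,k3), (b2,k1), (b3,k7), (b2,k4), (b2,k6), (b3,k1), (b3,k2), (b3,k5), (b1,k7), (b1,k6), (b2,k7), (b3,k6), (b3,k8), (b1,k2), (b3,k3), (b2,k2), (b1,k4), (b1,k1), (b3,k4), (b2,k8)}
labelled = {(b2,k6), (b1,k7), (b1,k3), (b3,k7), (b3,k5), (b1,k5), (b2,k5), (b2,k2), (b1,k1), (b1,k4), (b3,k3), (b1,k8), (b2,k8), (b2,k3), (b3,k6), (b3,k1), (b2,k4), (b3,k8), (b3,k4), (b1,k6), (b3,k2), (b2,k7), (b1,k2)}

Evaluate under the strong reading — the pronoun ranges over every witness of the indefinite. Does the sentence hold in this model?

True

"it" takes "a keg" as antecedent — a donkey pronoun bound across the clause boundary.
Strong reading: for every (b,k) with filled(b,k), sealed(b,k) ∧ labelled(b,k).
Restrictor pairs: (b1,k1) ✓  (b1,k2) ✓  (b1,k3) ✓  (b1,k5) ✓  (b1,k6) ✓  (b1,k7) ✓  (b2,k2) ✓  (b2,k3) ✓  (b2,k4) ✓  (b2,k6) ✓  (b2,k7) ✓  (b2,k8) ✓  (b3,k1) ✓  (b3,k3) ✓  (b3,k5) ✓  (b3,k6) ✓  (b3,k7) ✓
Every restrictor pair satisfies the scope.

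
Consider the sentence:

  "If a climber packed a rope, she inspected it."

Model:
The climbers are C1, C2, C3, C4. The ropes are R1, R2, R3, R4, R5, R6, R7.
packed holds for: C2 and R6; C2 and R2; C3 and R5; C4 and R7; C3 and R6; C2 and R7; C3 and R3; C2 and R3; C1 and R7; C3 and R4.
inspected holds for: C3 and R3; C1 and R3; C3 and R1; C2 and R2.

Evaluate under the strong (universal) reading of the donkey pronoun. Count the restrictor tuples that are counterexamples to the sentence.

"it" takes "a rope" as antecedent — a donkey pronoun bound across the clause boundary.
Strong reading: for every (c,r) with packed(c,r), inspected(c,r).
Restrictor pairs: (C1,R7) ✗  (C2,R2) ✓  (C2,R3) ✗  (C2,R6) ✗  (C2,R7) ✗  (C3,R3) ✓  (C3,R4) ✗  (C3,R5) ✗  (C3,R6) ✗  (C4,R7) ✗
Counterexamples (restrictor pairs failing the scope): 8.

8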